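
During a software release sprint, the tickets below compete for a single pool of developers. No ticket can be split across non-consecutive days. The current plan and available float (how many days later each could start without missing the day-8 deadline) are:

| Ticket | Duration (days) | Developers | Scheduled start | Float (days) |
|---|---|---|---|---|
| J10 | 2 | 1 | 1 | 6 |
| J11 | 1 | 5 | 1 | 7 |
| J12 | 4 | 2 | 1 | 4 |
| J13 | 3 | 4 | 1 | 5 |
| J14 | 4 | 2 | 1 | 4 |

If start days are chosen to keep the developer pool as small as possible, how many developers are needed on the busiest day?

5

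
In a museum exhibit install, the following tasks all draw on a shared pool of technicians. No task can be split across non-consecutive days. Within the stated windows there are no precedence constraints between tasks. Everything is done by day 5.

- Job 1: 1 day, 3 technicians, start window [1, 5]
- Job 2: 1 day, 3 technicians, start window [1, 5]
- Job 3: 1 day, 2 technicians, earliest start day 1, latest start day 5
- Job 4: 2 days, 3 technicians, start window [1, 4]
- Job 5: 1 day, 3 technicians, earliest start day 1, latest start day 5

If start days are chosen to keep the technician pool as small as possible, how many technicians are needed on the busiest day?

5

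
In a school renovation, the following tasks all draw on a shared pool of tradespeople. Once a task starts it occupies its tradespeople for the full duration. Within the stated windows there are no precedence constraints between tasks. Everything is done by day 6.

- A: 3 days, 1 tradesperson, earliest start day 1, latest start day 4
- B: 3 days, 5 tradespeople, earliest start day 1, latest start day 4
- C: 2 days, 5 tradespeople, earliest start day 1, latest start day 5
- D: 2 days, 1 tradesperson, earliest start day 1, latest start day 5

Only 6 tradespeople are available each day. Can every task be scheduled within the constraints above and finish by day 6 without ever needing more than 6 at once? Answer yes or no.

yes

Schedule A@1, B@1, C@4, D@4: d1:6  d2:6  d3:6  d4:6  d5:6  d6:0 — peak 6 ≤ 6.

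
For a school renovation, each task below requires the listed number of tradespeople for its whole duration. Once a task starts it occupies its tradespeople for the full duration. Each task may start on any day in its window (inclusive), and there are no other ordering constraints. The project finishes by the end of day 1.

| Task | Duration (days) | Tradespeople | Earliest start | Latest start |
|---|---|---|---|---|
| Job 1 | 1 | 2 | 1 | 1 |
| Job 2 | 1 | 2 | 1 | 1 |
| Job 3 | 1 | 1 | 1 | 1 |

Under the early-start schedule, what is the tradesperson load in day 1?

At early start, day 1 has: Job 1, Job 2, Job 3.
Demand: 2 + 2 + 1 = 5.

5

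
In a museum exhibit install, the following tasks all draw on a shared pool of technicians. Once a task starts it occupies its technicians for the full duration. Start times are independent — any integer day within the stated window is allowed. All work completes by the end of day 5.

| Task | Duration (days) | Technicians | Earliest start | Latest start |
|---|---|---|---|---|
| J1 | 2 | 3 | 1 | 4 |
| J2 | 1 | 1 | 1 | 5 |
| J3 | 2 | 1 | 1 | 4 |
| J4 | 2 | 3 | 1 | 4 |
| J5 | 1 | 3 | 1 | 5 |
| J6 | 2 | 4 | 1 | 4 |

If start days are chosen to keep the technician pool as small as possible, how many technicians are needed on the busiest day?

6

Early-start (J1@1, J2@1, J3@1, J4@1, J5@1, J6@1) gives peak 15: d1:15  d2:11  d3:0  d4:0  d5:0.
Shift J3→4, J4→2, J5→3, J6→4.
Schedule J1@1, J2@1, J3@4, J4@2, J5@3, J6@4: d1:4  d2:6  d3:6  d4:5  d5:5 — peak 6.
Total technician-days = 26 over 5 days ⇒ peak ≥ ⌈26/5⌉ = 6, so 6 is optimal.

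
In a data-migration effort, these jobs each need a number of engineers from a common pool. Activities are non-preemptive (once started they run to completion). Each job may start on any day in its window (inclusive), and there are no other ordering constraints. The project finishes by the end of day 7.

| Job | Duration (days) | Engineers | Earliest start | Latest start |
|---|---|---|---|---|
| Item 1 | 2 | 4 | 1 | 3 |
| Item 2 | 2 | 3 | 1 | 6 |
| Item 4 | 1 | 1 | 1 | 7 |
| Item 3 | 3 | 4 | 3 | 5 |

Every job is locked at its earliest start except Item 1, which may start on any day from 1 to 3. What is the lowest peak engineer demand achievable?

8

Item 1@1: d1:8  d2:7  d3:4  d4:4  d5:4  d6:0  d7:0 → peak 8
Item 1@2: d1:4  d2:7  d3:8  d4:4  d5:4  d6:0  d7:0 → peak 8
Item 1@3: d1:4  d2:3  d3:8  d4:8  d5:4  d6:0  d7:0 → peak 8
Best is Item 1@1, peak 8.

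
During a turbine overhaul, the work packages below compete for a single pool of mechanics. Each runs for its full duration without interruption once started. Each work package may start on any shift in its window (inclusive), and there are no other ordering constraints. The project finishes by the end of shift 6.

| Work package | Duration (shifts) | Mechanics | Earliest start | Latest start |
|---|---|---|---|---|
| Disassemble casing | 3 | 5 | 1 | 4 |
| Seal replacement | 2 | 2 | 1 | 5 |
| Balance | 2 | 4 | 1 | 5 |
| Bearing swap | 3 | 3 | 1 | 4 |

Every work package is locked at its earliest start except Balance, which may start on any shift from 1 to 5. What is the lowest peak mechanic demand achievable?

Balance@1: s1:14  s2:14  s3:8  s4:0  s5:0  s6:0 → peak 14
Balance@2: s1:10  s2:14  s3:12  s4:0  s5:0  s6:0 → peak 14
Balance@3: s1:10  s2:10  s3:12  s4:4  s5:0  s6:0 → peak 12
Balance@4: s1:10  s2:10  s3:8  s4:4  s5:4  s6:0 → peak 10
Balance@5: s1:10  s2:10  s3:8  s4:0  s5:4  s6:4 → peak 10
Best is Balance@4, peak 10.

10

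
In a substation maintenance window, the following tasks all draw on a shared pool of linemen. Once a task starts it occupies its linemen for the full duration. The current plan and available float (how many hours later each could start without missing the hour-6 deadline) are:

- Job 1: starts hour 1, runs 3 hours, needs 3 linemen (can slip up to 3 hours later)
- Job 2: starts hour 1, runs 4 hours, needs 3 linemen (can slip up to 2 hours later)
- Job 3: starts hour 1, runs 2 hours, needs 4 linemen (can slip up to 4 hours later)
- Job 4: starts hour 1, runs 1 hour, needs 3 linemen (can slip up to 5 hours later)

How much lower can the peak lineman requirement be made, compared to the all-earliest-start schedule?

Early-start peak: h1:13  h2:10  h3:6  h4:3  h5:0  h6:0 ⇒ 13.
Leveled (Job 1@1, Job 2@1, Job 3@5, Job 4@4): h1:6  h2:6  h3:6  h4:6  h5:4  h6:4 ⇒ 6.
Reduction 13 − 6 = 7.

7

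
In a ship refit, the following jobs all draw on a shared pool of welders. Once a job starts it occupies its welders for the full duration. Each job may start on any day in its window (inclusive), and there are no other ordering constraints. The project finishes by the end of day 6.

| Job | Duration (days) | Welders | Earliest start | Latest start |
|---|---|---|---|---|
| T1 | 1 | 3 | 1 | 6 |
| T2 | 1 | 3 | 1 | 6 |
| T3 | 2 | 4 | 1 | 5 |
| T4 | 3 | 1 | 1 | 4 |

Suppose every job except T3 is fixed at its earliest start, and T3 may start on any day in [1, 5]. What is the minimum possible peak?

T3@1: d1:11  d2:5  d3:1  d4:0  d5:0  d6:0 → peak 11
T3@2: d1:7  d2:5  d3:5  d4:0  d5:0  d6:0 → peak 7
T3@3: d1:7  d2:1  d3:5  d4:4  d5:0  d6:0 → peak 7
T3@4: d1:7  d2:1  d3:1  d4:4  d5:4  d6:0 → peak 7
T3@5: d1:7  d2:1  d3:1  d4:0  d5:4  d6:4 → peak 7
Best is T3@2, peak 7.

7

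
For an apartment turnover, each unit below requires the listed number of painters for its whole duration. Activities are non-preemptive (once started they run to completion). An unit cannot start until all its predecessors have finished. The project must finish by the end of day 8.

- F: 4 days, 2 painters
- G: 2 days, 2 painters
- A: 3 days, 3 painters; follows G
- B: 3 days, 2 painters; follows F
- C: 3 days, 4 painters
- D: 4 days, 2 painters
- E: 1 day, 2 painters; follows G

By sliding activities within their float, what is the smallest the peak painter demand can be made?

7

Early-start (F@1, G@1, A@3, B@5, C@1, D@1, E@3) gives peak 13: d1:10  d2:10  d3:13  d4:7  d5:5  d6:2  d7:2  d8:0.
Shift C→6, E→5.
Schedule F@1, G@1, A@3, B@5, C@6, D@1, E@5: d1:6  d2:6  d3:7  d4:7  d5:7  d6:6  d7:6  d8:4 — peak 7.
Total painter-days = 49 over 8 days ⇒ peak ≥ ⌈49/8⌉ = 7, so 7 is optimal.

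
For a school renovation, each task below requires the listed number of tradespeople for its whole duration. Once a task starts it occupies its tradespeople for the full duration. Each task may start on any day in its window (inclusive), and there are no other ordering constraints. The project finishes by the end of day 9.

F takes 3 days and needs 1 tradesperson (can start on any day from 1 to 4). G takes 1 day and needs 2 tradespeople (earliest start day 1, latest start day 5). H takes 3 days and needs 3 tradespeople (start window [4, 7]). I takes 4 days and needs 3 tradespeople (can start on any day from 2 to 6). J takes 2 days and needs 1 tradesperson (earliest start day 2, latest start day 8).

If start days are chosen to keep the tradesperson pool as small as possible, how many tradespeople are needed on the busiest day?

4

Early-start (F@1, G@1, H@4, I@2, J@2) gives peak 6: d1:3  d2:5  d3:5  d4:6  d5:6  d6:3  d7:0  d8:0  d9:0.
Shift H→6, J→4.
Schedule F@1, G@1, H@6, I@2, J@4: d1:3  d2:4  d3:4  d4:4  d5:4  d6:3  d7:3  d8:3  d9:0 — peak 4.
Total tradesperson-days = 28 over 9 days ⇒ peak ≥ ⌈28/9⌉ = 4, so 4 is optimal.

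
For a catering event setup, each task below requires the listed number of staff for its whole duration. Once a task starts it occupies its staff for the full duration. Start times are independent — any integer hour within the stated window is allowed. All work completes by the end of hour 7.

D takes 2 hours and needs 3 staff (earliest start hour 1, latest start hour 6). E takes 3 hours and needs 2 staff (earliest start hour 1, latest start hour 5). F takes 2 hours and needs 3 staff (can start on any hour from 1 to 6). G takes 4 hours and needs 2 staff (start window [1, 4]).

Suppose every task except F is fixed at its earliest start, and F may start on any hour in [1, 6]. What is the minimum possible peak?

F@1: h1:10  h2:10  h3:4  h4:2  h5:0  h6:0  h7:0 → peak 10
F@2: h1:7  h2:10  h3:7  h4:2  h5:0  h6:0  h7:0 → peak 10
F@3: h1:7  h2:7  h3:7  h4:5  h5:0  h6:0  h7:0 → peak 7
F@4: h1:7  h2:7  h3:4  h4:5  h5:3  h6:0  h7:0 → peak 7
F@5: h1:7  h2:7  h3:4  h4:2  h5:3  h6:3  h7:0 → peak 7
F@6: h1:7  h2:7  h3:4  h4:2  h5:0  h6:3  h7:3 → peak 7
Best is F@3, peak 7.

7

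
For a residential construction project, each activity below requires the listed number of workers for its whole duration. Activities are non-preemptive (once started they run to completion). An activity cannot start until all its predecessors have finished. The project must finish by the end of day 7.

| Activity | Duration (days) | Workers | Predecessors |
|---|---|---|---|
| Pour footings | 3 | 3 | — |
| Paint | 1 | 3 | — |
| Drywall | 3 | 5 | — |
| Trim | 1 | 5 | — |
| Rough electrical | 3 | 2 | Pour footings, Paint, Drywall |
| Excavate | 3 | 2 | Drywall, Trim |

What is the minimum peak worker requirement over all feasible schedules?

Early-start (Pour footings@1, Paint@1, Drywall@1, Trim@1, Rough electrical@4, Excavate@4) gives peak 16: d1:16  d2:8  d3:8  d4:4  d5:4  d6:4  d7:0.
Shift Paint→4, Trim→4, Rough electrical→5, Excavate→5.
Schedule Pour footings@1, Paint@4, Drywall@1, Trim@4, Rough electrical@5, Excavate@5: d1:8  d2:8  d3:8  d4:8  d5:4  d6:4  d7:4 — peak 8.

8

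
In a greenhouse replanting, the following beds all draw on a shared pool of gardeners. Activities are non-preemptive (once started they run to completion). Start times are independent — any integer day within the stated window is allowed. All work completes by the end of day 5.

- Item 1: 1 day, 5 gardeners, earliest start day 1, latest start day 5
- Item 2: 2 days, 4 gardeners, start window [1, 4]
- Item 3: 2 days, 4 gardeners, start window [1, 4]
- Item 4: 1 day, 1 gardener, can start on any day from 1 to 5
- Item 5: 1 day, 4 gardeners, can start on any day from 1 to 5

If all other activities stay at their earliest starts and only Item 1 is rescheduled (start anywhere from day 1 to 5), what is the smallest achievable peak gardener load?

13

Item 1@1: d1:18  d2:8  d3:0  d4:0  d5:0 → peak 18
Item 1@2: d1:13  d2:13  d3:0  d4:0  d5:0 → peak 13
Item 1@3: d1:13  d2:8  d3:5  d4:0  d5:0 → peak 13
Item 1@4: d1:13  d2:8  d3:0  d4:5  d5:0 → peak 13
Item 1@5: d1:13  d2:8  d3:0  d4:0  d5:5 → peak 13
Best is Item 1@2, peak 13.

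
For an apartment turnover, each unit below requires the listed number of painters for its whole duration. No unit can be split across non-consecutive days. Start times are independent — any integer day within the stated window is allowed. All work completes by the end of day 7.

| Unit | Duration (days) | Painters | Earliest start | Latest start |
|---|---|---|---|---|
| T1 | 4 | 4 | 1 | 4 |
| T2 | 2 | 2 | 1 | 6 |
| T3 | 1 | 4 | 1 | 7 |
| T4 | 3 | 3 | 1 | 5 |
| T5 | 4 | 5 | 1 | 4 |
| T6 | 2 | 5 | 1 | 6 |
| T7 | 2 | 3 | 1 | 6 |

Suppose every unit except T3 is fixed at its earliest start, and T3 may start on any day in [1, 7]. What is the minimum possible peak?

22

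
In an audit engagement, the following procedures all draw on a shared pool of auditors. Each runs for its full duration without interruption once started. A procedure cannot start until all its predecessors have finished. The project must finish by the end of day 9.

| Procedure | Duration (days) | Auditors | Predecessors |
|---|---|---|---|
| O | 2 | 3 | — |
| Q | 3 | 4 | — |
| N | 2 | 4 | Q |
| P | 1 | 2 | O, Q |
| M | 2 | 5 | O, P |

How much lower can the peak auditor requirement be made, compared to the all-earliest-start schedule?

3

Early-start peak: d1:7  d2:7  d3:4  d4:6  d5:9  d6:5  d7:0  d8:0  d9:0 ⇒ 9.
Leveled (O@1, Q@3, N@6, P@6, M@8): d1:3  d2:3  d3:4  d4:4  d5:4  d6:6  d7:4  d8:5  d9:5 ⇒ 6.
Reduction 9 − 6 = 3.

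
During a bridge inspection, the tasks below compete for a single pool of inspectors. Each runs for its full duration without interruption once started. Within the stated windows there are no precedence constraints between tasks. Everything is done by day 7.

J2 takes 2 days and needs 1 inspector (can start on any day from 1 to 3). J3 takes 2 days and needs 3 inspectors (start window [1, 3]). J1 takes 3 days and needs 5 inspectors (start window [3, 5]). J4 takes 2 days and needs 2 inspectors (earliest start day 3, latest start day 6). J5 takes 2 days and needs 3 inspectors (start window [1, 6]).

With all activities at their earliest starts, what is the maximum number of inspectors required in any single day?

Early-start schedule: J2@1, J3@1, J1@3, J4@3, J5@1.
Load per day: day 1: 7, day 2: 7, day 3: 7, day 4: 7, day 5: 5, day 6: 0, day 7: 0.
Peak is 7.

7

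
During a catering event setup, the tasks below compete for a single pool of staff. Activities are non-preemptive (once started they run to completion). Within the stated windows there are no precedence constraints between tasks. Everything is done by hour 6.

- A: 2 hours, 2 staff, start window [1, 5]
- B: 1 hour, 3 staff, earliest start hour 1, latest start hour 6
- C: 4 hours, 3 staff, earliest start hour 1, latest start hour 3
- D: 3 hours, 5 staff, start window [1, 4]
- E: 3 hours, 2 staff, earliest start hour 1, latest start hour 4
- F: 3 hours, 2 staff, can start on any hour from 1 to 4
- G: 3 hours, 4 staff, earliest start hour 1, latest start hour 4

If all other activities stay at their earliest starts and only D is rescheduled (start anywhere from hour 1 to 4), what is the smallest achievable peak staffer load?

16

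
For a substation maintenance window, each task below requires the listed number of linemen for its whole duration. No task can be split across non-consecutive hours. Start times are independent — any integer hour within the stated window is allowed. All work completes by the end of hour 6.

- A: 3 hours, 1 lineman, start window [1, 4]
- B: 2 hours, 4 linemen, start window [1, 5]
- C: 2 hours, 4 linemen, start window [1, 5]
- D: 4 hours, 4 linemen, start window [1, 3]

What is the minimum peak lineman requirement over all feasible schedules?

Early-start (A@1, B@1, C@1, D@1) gives peak 13: h1:13  h2:13  h3:5  h4:4  h5:0  h6:0.
Shift C→4, D→3.
Schedule A@1, B@1, C@4, D@3: h1:5  h2:5  h3:5  h4:8  h5:8  h6:4 — peak 8.

8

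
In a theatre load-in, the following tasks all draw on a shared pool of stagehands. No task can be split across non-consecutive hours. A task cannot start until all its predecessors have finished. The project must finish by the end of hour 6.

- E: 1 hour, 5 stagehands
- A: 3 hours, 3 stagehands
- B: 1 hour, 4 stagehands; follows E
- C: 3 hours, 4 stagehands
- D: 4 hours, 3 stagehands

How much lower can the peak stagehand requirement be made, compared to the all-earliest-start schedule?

Early-start peak: h1:15  h2:14  h3:10  h4:3  h5:0  h6:0 ⇒ 15.
Leveled (E@1, A@1, B@2, C@4, D@3): h1:8  h2:7  h3:6  h4:7  h5:7  h6:7 ⇒ 8.
Reduction 15 − 8 = 7.

7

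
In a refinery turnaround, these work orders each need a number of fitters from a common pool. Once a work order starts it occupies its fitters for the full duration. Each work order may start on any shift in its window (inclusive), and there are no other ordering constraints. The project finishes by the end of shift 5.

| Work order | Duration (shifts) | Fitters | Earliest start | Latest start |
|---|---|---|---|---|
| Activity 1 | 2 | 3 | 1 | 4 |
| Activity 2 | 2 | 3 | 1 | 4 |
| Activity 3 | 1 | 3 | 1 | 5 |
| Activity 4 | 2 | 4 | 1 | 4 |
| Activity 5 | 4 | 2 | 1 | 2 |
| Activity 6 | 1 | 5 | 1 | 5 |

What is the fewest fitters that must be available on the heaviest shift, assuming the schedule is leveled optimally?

8

Early-start (Activity 1@1, Activity 2@1, Activity 3@1, Activity 4@1, Activity 5@1, Activity 6@1) gives peak 20: s1:20  s2:12  s3:2  s4:2  s5:0.
Shift Activity 3→5, Activity 4→3, Activity 6→5.
Schedule Activity 1@1, Activity 2@1, Activity 3@5, Activity 4@3, Activity 5@1, Activity 6@5: s1:8  s2:8  s3:6  s4:6  s5:8 — peak 8.
Total fitter-shifts = 36 over 5 shifts ⇒ peak ≥ ⌈36/5⌉ = 8, so 8 is optimal.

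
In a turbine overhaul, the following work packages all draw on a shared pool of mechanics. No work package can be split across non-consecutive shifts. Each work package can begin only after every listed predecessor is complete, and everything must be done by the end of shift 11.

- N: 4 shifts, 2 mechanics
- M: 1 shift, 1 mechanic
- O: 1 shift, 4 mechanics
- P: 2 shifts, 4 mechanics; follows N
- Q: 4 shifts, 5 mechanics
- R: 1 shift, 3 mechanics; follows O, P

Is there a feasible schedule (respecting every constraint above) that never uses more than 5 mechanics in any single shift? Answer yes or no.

no

The minimum achievable peak is 6; 5 < 6, so no feasible schedule stays within the cap.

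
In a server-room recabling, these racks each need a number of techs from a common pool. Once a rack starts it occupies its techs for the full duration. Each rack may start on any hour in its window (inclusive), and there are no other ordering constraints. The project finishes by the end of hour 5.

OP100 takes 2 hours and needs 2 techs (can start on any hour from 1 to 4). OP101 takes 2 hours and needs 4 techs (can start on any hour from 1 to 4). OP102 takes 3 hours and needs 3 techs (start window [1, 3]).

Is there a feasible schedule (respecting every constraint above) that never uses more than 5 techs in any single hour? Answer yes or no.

Schedule OP100@1, OP101@4, OP102@1: h1:5  h2:5  h3:3  h4:4  h5:4 — peak 5 ≤ 5.

yes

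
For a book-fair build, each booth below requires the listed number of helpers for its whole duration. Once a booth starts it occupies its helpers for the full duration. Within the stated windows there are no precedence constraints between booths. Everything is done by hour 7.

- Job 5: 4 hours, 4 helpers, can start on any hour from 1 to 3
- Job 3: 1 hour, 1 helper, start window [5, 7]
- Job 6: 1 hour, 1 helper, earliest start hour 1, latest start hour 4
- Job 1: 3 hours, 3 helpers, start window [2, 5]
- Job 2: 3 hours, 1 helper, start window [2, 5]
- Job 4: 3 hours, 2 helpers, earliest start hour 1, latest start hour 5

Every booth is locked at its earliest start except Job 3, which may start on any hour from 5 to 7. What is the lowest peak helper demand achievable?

Job 3@5: h1:7  h2:10  h3:10  h4:8  h5:1  h6:0  h7:0 → peak 10
Job 3@6: h1:7  h2:10  h3:10  h4:8  h5:0  h6:1  h7:0 → peak 10
Job 3@7: h1:7  h2:10  h3:10  h4:8  h5:0  h6:0  h7:1 → peak 10
Best is Job 3@5, peak 10.

10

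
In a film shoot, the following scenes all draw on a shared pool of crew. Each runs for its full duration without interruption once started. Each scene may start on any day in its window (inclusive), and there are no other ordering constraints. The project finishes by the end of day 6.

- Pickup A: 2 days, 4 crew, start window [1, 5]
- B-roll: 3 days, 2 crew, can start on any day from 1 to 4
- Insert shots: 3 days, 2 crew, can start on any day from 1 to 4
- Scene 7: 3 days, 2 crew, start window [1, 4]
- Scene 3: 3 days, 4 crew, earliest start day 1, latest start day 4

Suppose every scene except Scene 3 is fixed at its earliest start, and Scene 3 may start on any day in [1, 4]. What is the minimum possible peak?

Scene 3@1: d1:14  d2:14  d3:10  d4:0  d5:0  d6:0 → peak 14
Scene 3@2: d1:10  d2:14  d3:10  d4:4  d5:0  d6:0 → peak 14
Scene 3@3: d1:10  d2:10  d3:10  d4:4  d5:4  d6:0 → peak 10
Scene 3@4: d1:10  d2:10  d3:6  d4:4  d5:4  d6:4 → peak 10
Best is Scene 3@3, peak 10.

10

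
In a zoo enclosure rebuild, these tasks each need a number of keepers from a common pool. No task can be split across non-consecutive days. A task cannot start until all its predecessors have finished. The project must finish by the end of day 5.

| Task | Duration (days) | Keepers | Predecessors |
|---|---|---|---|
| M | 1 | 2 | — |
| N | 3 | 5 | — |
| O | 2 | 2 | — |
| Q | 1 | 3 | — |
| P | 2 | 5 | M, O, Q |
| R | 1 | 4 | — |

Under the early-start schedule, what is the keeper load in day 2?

7

At early start, day 2 has: N, O.
Demand: 5 + 2 = 7.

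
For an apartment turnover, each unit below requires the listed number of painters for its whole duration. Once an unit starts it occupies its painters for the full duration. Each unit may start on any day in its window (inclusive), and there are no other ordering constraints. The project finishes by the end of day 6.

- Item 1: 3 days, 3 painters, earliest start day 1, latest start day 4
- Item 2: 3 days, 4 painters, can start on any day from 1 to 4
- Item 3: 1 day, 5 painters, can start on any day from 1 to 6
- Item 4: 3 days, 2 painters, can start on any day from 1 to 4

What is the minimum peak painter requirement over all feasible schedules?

7

Early-start (Item 1@1, Item 2@1, Item 3@1, Item 4@1) gives peak 14: d1:14  d2:9  d3:9  d4:0  d5:0  d6:0.
Shift Item 3→4, Item 4→4.
Schedule Item 1@1, Item 2@1, Item 3@4, Item 4@4: d1:7  d2:7  d3:7  d4:7  d5:2  d6:2 — peak 7.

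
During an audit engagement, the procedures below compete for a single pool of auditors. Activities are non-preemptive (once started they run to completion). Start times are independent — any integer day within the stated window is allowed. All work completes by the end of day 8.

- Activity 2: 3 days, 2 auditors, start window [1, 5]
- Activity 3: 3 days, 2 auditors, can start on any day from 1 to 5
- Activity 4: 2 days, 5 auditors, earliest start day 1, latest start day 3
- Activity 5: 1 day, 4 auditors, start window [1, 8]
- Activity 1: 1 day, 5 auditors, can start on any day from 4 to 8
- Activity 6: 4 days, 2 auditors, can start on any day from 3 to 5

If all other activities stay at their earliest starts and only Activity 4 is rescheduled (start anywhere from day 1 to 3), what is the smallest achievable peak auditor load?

Activity 4@1: d1:13  d2:9  d3:6  d4:7  d5:2  d6:2  d7:0  d8:0 → peak 13
Activity 4@2: d1:8  d2:9  d3:11  d4:7  d5:2  d6:2  d7:0  d8:0 → peak 11
Activity 4@3: d1:8  d2:4  d3:11  d4:12  d5:2  d6:2  d7:0  d8:0 → peak 12
Best is Activity 4@2, peak 11.

11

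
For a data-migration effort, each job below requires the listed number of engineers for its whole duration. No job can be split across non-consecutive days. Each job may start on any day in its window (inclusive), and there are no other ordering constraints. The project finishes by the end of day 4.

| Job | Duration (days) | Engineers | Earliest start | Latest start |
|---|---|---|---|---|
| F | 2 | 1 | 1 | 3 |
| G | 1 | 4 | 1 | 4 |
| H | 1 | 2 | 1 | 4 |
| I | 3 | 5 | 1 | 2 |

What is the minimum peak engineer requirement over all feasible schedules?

Early-start (F@1, G@1, H@1, I@1) gives peak 12: d1:12  d2:6  d3:5  d4:0.
Shift G→4, H→4.
Schedule F@1, G@4, H@4, I@1: d1:6  d2:6  d3:5  d4:6 — peak 6.
Total engineer-days = 23 over 4 days ⇒ peak ≥ ⌈23/4⌉ = 6, so 6 is optimal.

6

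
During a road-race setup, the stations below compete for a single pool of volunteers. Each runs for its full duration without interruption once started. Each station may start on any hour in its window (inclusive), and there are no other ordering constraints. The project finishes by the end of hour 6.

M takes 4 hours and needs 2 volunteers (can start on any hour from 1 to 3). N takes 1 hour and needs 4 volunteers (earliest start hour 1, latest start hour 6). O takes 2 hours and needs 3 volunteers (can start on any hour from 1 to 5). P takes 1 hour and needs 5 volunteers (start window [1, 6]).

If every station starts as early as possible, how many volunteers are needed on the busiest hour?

Early-start schedule: M@1, N@1, O@1, P@1.
Load per hour: hour 1: 14, hour 2: 5, hour 3: 2, hour 4: 2, hour 5: 0, hour 6: 0.
Peak is 14.

14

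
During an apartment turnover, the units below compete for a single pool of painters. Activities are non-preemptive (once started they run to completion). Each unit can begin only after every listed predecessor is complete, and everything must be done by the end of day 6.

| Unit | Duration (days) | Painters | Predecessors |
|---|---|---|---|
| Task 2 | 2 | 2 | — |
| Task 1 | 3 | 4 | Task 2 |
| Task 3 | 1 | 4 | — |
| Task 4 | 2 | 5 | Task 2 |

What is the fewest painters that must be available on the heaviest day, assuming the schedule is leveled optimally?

9

Schedule Task 2@1, Task 1@3, Task 3@1, Task 4@3: d1:6  d2:2  d3:9  d4:9  d5:4  d6:0 — peak 9.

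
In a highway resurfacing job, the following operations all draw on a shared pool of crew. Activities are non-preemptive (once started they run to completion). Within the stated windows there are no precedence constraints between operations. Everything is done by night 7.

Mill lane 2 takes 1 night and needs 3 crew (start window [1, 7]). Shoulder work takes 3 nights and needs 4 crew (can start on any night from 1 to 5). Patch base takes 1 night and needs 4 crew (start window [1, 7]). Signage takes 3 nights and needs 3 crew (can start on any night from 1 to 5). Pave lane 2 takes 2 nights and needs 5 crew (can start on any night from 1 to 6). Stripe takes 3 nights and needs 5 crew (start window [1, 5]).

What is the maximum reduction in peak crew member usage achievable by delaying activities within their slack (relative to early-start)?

15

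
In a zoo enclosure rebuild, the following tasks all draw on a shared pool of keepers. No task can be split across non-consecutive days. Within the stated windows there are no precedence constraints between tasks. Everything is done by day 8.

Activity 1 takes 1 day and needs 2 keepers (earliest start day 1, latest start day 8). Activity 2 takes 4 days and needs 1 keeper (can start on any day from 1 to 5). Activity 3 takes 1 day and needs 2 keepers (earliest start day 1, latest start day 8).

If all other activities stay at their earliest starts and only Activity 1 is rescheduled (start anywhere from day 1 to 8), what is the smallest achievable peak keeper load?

3

Activity 1@1: d1:5  d2:1  d3:1  d4:1  d5:0  d6:0  d7:0  d8:0 → peak 5
Activity 1@2: d1:3  d2:3  d3:1  d4:1  d5:0  d6:0  d7:0  d8:0 → peak 3
Activity 1@3: d1:3  d2:1  d3:3  d4:1  d5:0  d6:0  d7:0  d8:0 → peak 3
Activity 1@4: d1:3  d2:1  d3:1  d4:3  d5:0  d6:0  d7:0  d8:0 → peak 3
Activity 1@5: d1:3  d2:1  d3:1  d4:1  d5:2  d6:0  d7:0  d8:0 → peak 3
Activity 1@6: d1:3  d2:1  d3:1  d4:1  d5:0  d6:2  d7:0  d8:0 → peak 3
Activity 1@7: d1:3  d2:1  d3:1  d4:1  d5:0  d6:0  d7:2  d8:0 → peak 3
Activity 1@8: d1:3  d2:1  d3:1  d4:1  d5:0  d6:0  d7:0  d8:2 → peak 3
Best is Activity 1@2, peak 3.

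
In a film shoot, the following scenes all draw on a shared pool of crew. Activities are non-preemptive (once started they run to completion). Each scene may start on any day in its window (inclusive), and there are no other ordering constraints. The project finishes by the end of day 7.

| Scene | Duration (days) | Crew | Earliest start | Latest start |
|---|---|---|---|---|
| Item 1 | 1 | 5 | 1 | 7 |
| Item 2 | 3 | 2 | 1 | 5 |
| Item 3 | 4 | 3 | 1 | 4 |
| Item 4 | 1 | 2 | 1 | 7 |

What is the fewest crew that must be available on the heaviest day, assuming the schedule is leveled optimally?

5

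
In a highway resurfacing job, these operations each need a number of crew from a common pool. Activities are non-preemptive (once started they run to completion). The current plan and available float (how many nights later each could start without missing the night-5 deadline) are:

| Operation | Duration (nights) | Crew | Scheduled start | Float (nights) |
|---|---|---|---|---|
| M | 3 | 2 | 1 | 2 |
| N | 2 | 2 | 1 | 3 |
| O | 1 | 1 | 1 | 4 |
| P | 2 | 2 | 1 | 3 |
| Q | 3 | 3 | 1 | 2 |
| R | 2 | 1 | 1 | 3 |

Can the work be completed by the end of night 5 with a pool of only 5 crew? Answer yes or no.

no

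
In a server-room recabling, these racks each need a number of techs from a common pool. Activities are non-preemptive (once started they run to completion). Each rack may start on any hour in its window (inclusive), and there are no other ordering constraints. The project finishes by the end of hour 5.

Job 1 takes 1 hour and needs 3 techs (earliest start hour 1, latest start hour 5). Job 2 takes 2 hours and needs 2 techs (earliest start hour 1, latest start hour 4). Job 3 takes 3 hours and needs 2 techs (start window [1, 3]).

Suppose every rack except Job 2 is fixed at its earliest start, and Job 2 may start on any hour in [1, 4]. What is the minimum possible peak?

Job 2@1: h1:7  h2:4  h3:2  h4:0  h5:0 → peak 7
Job 2@2: h1:5  h2:4  h3:4  h4:0  h5:0 → peak 5
Job 2@3: h1:5  h2:2  h3:4  h4:2  h5:0 → peak 5
Job 2@4: h1:5  h2:2  h3:2  h4:2  h5:2 → peak 5
Best is Job 2@2, peak 5.

5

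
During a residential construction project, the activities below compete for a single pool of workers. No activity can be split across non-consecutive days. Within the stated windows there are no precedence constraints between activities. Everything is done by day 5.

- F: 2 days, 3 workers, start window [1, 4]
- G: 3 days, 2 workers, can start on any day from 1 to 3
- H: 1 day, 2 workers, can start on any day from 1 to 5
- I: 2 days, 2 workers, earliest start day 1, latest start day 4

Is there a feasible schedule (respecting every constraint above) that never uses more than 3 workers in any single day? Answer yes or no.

Total worker-days = 18; over 5 days the average is 18/5 > 3, so some day must exceed 3.

no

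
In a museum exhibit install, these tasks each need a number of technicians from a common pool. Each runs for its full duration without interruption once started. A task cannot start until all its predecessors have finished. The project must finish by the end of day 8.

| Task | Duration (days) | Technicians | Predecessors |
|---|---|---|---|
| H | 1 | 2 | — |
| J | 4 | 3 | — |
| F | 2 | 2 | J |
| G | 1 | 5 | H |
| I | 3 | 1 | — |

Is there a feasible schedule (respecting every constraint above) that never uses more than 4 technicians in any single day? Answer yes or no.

The minimum achievable peak is 5; 4 < 5, so no feasible schedule stays within the cap.

no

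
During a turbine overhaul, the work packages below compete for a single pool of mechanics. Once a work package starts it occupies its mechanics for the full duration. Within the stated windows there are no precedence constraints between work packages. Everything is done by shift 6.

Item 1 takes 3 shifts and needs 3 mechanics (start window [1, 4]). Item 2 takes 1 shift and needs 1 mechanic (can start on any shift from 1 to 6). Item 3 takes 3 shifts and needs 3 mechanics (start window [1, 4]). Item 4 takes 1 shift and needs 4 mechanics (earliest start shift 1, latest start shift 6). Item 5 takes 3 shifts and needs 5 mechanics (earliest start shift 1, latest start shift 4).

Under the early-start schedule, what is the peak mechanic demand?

Early-start schedule: Item 1@1, Item 2@1, Item 3@1, Item 4@1, Item 5@1.
Load per shift: shift 1: 16, shift 2: 11, shift 3: 11, shift 4: 0, shift 5: 0, shift 6: 0.
Peak is 16.

16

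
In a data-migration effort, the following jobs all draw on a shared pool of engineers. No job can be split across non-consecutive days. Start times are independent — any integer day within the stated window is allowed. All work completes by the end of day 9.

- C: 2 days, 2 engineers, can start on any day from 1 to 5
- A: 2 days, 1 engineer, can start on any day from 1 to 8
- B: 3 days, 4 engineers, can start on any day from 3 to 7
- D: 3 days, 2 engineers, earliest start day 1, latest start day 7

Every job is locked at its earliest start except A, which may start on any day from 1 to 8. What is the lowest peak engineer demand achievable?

6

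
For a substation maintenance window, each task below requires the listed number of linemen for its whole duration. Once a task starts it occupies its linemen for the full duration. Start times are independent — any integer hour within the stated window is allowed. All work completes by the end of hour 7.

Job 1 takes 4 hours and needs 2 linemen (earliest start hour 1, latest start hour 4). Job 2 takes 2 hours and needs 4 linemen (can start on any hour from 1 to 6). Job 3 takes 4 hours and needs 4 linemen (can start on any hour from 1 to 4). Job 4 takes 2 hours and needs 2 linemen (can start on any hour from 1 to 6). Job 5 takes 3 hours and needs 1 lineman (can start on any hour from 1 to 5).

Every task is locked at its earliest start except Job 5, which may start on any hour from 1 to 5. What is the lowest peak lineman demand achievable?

Job 5@1: h1:13  h2:13  h3:7  h4:6  h5:0  h6:0  h7:0 → peak 13
Job 5@2: h1:12  h2:13  h3:7  h4:7  h5:0  h6:0  h7:0 → peak 13
Job 5@3: h1:12  h2:12  h3:7  h4:7  h5:1  h6:0  h7:0 → peak 12
Job 5@4: h1:12  h2:12  h3:6  h4:7  h5:1  h6:1  h7:0 → peak 12
Job 5@5: h1:12  h2:12  h3:6  h4:6  h5:1  h6:1  h7:1 → peak 12
Best is Job 5@3, peak 12.

12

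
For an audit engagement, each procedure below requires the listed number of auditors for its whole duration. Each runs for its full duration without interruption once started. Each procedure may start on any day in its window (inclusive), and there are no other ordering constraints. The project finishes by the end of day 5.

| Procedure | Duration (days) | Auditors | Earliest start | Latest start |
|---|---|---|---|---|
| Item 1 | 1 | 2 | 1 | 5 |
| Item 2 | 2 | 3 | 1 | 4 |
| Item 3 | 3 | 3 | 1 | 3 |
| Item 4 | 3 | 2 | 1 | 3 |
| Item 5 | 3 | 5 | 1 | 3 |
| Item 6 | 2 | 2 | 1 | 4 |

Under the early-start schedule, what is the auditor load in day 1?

At early start, day 1 has: Item 1, Item 2, Item 3, Item 4, Item 5, Item 6.
Demand: 2 + 3 + 3 + 2 + 5 + 2 = 17.

17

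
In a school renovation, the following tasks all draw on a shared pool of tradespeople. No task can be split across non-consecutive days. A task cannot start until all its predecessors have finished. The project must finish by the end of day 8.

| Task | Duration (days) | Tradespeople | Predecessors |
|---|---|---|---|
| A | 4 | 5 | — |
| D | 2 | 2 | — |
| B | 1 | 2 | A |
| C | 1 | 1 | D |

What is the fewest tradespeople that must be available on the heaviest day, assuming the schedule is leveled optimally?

5

Early-start (A@1, D@1, B@5, C@3) gives peak 7: d1:7  d2:7  d3:6  d4:5  d5:2  d6:0  d7:0  d8:0.
Shift D→5, C→7.
Schedule A@1, D@5, B@5, C@7: d1:5  d2:5  d3:5  d4:5  d5:4  d6:2  d7:1  d8:0 — peak 5.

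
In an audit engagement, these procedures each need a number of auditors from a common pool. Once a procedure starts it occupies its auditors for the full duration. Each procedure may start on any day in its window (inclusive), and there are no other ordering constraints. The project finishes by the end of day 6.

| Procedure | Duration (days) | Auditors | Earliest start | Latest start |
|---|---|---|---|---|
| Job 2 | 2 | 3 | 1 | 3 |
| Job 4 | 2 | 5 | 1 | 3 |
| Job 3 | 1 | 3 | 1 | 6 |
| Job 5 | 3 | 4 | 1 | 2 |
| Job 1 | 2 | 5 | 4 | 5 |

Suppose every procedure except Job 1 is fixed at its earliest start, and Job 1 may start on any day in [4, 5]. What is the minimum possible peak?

15

Job 1@4: d1:15  d2:12  d3:4  d4:5  d5:5  d6:0 → peak 15
Job 1@5: d1:15  d2:12  d3:4  d4:0  d5:5  d6:5 → peak 15
Best is Job 1@4, peak 15.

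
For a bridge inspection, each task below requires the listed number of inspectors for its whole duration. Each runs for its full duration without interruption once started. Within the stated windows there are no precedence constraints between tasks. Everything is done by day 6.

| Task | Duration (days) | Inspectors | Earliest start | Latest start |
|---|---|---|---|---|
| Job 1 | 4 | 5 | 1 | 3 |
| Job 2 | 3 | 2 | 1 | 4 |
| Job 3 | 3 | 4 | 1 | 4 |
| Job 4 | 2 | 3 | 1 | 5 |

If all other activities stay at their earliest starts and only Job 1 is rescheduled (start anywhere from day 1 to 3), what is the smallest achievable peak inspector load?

11

Job 1@1: d1:14  d2:14  d3:11  d4:5  d5:0  d6:0 → peak 14
Job 1@2: d1:9  d2:14  d3:11  d4:5  d5:5  d6:0 → peak 14
Job 1@3: d1:9  d2:9  d3:11  d4:5  d5:5  d6:5 → peak 11
Best is Job 1@3, peak 11.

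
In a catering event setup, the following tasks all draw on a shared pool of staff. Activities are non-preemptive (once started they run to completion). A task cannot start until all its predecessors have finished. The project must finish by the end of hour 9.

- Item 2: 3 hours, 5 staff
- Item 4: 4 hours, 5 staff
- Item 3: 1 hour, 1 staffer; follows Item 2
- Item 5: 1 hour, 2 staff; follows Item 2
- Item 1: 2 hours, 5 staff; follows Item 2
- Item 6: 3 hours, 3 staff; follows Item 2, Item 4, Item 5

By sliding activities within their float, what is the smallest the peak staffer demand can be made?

Early-start (Item 2@1, Item 4@1, Item 3@4, Item 5@4, Item 1@4, Item 6@5) gives peak 13: h1:10  h2:10  h3:10  h4:13  h5:8  h6:3  h7:3  h8:0  h9:0.
Shift Item 1→5.
Schedule Item 2@1, Item 4@1, Item 3@4, Item 5@4, Item 1@5, Item 6@5: h1:10  h2:10  h3:10  h4:8  h5:8  h6:8  h7:3  h8:0  h9:0 — peak 10.

10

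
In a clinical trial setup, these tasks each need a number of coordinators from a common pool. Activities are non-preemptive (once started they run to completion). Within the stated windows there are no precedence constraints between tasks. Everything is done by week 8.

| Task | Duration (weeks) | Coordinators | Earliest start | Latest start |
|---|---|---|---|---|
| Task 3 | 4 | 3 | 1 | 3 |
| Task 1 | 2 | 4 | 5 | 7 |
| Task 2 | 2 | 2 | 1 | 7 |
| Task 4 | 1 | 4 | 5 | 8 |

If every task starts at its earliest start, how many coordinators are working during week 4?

3

At early start, week 4 has: Task 3.
Demand: 3 = 3.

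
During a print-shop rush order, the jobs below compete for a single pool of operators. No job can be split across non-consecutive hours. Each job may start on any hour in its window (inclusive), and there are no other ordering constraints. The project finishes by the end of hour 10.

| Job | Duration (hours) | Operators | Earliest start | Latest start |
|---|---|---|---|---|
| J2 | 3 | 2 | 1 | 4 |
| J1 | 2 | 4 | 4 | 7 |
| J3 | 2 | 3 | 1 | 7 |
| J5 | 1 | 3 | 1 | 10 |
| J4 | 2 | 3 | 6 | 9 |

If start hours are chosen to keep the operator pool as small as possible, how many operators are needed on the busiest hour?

4

Early-start (J2@1, J1@4, J3@1, J5@1, J4@6) gives peak 8: h1:8  h2:5  h3:2  h4:4  h5:4  h6:3  h7:3  h8:0  h9:0  h10:0.
Shift J3→6, J5→8, J4→9.
Schedule J2@1, J1@4, J3@6, J5@8, J4@9: h1:2  h2:2  h3:2  h4:4  h5:4  h6:3  h7:3  h8:3  h9:3  h10:3 — peak 4.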